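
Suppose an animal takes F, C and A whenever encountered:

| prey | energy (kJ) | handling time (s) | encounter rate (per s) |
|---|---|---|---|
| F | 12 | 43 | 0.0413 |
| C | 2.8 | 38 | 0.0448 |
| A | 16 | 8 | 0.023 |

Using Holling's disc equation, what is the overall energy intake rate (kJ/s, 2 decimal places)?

R = (0.0413×12 + 0.0448×2.8 + 0.023×16) / (1 + 0.0413×43 + 0.0448×38 + 0.023×8) = 0.989/4.662 = 0.2121 kJ/s.

0.21 kJ/s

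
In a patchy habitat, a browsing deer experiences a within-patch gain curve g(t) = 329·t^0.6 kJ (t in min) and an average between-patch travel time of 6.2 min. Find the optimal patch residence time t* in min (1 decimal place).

9.3 min

Optimal t* satisfies g'(t*) = g(t*)/(T + t*).
g'(t) = 0.6·329·t^-0.4. Setting 0.6·329·t^-0.4 = 329·t^0.6/(6.2+t) gives 0.6(6.2+t) = t, so 0.40·t = 0.6×6.2.
t* = 0.6×6.2/0.40 = 9.3 min.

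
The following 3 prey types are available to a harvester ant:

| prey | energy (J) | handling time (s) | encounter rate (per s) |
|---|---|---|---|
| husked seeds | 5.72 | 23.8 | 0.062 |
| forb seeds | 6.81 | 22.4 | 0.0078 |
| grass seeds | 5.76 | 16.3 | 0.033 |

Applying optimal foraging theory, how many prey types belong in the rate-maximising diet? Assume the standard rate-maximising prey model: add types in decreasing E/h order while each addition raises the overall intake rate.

Profitabilities (E/h, J/s): grass seeds 0.353, forb seeds 0.304, husked seeds 0.24. Add prey in this order while the next type's profitability exceeds the intake rate on those already taken.
Rate on top 1: 0.1236. forb seeds: 0.304 > 0.1236 → include.
Rate on top 2: 0.142. husked seeds: 0.24 > 0.142 → include.
Optimal diet: grass seeds, forb seeds, husked seeds — 3 of 3 types.

3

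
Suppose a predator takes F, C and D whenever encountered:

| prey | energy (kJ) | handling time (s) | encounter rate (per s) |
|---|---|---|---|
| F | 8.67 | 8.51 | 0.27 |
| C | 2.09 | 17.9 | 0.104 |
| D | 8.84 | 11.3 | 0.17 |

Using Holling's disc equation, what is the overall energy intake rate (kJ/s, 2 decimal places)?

0.57 kJ/s

R = (0.27×8.67 + 0.104×2.09 + 0.17×8.84) / (1 + 0.27×8.51 + 0.104×17.9 + 0.17×11.3) = 4.061/7.08 = 0.5736 kJ/s.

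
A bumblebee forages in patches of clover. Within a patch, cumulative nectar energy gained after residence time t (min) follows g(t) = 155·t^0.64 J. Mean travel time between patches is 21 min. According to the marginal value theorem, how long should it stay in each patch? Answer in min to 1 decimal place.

37.3 min

By the marginal value theorem, leave when the instantaneous gain rate g'(t) equals the habitat-wide average g(t)/(T + t).
g'(t) = 0.64·155·t^-0.36. Setting 0.64·155·t^-0.36 = 155·t^0.64/(21+t) gives 0.64(21+t) = t, so 0.36·t = 0.64×21.
t* = 0.64×21/0.36 = 37.33 min.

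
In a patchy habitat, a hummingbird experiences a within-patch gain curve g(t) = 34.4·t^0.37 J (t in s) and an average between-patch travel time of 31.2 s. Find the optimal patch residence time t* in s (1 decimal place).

Maximise g(t)/(T+t): set derivative to zero → g'(t)(T+t) = g(t).
g'(t) = 0.37·34.4·t^-0.63. Setting 0.37·34.4·t^-0.63 = 34.4·t^0.37/(31.2+t) gives 0.37(31.2+t) = t, so 0.63·t = 0.37×31.2.
t* = 0.37×31.2/0.63 = 18.32 s.

18.3 s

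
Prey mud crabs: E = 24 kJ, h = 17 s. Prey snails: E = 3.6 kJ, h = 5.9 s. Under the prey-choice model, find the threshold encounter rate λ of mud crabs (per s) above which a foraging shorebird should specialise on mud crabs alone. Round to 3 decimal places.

The zero-one rule: include snails iff E₂/h₂ > λE₁/(1+λh₁). Equality gives the switch point.
λE₁h₂ = E₂ + λE₂h₁ ⇒ λ = E₂/(E₁h₂ − E₂h₁) = 3.6/(141.6 − 61.2) = 0.04478 per s.

0.045 per s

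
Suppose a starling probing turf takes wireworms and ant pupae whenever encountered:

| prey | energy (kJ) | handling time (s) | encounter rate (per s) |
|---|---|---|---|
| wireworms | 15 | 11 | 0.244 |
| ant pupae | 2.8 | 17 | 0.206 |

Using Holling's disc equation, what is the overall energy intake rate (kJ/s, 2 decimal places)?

Energy encountered per unit search time: 0.244×15 + 0.206×2.8 = 4.237 kJ/s.
Handling time per unit search time: 0.244×11 + 0.206×17 = 6.186.
Rate = 4.237/(1 + 6.186) = 0.5896 kJ/s.

0.59 kJ/s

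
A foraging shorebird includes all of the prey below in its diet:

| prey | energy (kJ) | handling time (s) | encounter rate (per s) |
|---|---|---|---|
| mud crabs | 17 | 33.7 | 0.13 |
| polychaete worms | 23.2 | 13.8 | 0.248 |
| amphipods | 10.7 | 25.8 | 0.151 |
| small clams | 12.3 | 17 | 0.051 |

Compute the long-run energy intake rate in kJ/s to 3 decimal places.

Energy encountered per unit search time: 0.13×17 + 0.248×23.2 + 0.151×10.7 + 0.051×12.3 = 10.21 kJ/s.
Handling time per unit search time: 0.13×33.7 + 0.248×13.8 + 0.151×25.8 + 0.051×17 = 12.57.
Rate = 10.21/(1 + 12.57) = 0.7524 kJ/s.

0.752 kJ/s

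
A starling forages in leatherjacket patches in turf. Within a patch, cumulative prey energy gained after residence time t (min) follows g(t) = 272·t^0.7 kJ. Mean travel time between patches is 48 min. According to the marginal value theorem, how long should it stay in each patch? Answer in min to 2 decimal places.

112.00 min

By the marginal value theorem, leave when the instantaneous gain rate g'(t) equals the habitat-wide average g(t)/(T + t).
g'(t) = 0.7·272·t^-0.3. Setting 0.7·272·t^-0.3 = 272·t^0.7/(48+t) gives 0.7(48+t) = t, so 0.30·t = 0.7×48.
t* = 0.7×48/0.30 = 112 min.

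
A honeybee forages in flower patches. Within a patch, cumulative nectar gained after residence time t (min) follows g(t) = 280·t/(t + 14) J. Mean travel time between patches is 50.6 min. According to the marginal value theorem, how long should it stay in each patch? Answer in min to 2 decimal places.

Maximise g(t)/(T+t): set derivative to zero → g'(t)(T+t) = g(t).
g'(t) = 280·14/(t + 14)². Setting 280·14/(t+14)² = 280t/[(t+14)(50.6+t)] gives 14(50.6+t) = t(t+14), so t² = 14×50.6 = 708.4.
t* = √708.4 = 26.62 min.

26.62 min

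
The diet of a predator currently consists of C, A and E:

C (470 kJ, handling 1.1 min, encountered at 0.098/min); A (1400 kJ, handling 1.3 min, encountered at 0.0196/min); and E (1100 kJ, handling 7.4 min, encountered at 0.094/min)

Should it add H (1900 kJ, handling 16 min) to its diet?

Intake rate on the current diet: R = (0.098×470 + 0.0196×1400 + 0.094×1100) / (1 + 0.098×1.1 + 0.0196×1.3 + 0.094×7.4) = 176.9/1.829 = 96.73 kJ/min.
Profitability of H: 1900/16 = 118.8 kJ/min.
Since 118.8 > R, including H increases the long-run rate.

Yes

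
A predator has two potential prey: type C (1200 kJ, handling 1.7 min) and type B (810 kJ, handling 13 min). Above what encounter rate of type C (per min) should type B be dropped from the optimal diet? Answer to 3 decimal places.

Drop type B once their profitability E₂/h₂ falls below the rate achievable on type C alone: E₂/h₂ = λE₁/(1 + λh₁).
Solve for λ: λE₁h₂ = E₂(1 + λh₁) → λ(E₁h₂ − E₂h₁) = E₂ → λ = E₂/(E₁h₂ − E₂h₁).
λ = 810/(1200×13 − 810×1.7) = 810/1.422e+04 = 0.05695 per min.

0.057 per min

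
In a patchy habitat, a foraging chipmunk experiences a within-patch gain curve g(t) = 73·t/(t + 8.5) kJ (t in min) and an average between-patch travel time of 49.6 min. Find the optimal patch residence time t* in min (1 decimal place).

By the marginal value theorem, leave when the instantaneous gain rate g'(t) equals the habitat-wide average g(t)/(T + t).
g'(t) = 73·8.5/(t + 8.5)². Setting 73·8.5/(t+8.5)² = 73t/[(t+8.5)(49.6+t)] gives 8.5(49.6+t) = t(t+8.5), so t² = 8.5×49.6 = 421.6.
t* = √421.6 = 20.53 min.

20.5 min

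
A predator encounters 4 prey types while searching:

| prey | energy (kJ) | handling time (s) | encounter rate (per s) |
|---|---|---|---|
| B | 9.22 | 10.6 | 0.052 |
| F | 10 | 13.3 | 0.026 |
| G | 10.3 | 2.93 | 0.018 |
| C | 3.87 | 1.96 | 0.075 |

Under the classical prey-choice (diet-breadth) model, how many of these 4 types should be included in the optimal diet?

4

Profitabilities (E/h, kJ/s): G 3.52, C 1.97, B 0.87, F 0.752. Add prey in this order while the next type's profitability exceeds the intake rate on those already taken.
Rate on top 1: 0.1761. C: 1.97 > 0.1761 → include.
Rate on top 2: 0.3965. B: 0.87 > 0.3965 → include.
Rate on top 3: 0.5455. F: 0.752 > 0.5455 → include.
Optimal diet: G, C, B, F — 4 of 4 types.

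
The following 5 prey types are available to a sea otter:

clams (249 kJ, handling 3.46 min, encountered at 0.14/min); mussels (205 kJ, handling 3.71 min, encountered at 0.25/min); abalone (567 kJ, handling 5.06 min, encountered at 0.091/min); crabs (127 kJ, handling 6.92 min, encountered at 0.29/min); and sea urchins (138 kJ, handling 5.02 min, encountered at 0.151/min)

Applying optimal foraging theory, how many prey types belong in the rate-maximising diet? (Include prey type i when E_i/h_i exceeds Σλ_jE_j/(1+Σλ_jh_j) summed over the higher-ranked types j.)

3

Profitabilities (E/h, kJ/min): abalone 112, clams 72, mussels 55.3, sea urchins 27.5, crabs 18.4. Add prey in this order while the next type's profitability exceeds the intake rate on those already taken.
Rate on top 1: 35.33. clams: 72 > 35.33 → include.
Rate on top 2: 44.45. mussels: 55.3 > 44.45 → include.
Rate on top 3: 47.94. sea urchins: 27.5 < 47.94 → exclude; stop.
Optimal diet: abalone, clams, mussels — 3 of 5 types.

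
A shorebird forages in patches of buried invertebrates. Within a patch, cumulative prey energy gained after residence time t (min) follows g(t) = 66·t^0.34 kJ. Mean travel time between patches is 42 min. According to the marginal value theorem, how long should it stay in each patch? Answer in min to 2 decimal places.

21.64 min

By the marginal value theorem, leave when the instantaneous gain rate g'(t) equals the habitat-wide average g(t)/(T + t).
g'(t) = 0.34·66·t^-0.66. Setting 0.34·66·t^-0.66 = 66·t^0.34/(42+t) gives 0.34(42+t) = t, so 0.66·t = 0.34×42.
t* = 0.34×42/0.66 = 21.64 min.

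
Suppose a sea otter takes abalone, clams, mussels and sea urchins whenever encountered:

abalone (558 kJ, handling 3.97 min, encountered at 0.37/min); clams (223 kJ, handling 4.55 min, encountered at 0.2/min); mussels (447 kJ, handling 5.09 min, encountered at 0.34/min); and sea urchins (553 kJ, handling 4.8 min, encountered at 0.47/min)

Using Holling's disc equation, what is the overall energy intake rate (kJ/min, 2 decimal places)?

90.01 kJ/min

R = Σλ_iE_i / (1 + Σλ_ih_i)
Numerator: 0.37×558 + 0.2×223 + 0.34×447 + 0.47×553 = 663
Denominator: 1 + 0.37×3.97 + 0.2×4.55 + 0.34×5.09 + 0.47×4.8 = 7.365
R = 663/7.365 = 90.01 kJ/min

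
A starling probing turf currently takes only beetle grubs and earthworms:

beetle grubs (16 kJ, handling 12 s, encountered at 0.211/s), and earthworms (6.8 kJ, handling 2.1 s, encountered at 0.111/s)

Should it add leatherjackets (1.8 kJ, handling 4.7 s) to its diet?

No

Current rate: (0.211×16 + 0.111×6.8)/(1 + 0.211×12 + 0.111×2.1) = 1.097 kJ/s.
leatherjackets: E/h = 1.8/4.7 = 0.383 kJ/s.
0.383 < 1.097, so adding leatherjackets would lower the average — exclude it.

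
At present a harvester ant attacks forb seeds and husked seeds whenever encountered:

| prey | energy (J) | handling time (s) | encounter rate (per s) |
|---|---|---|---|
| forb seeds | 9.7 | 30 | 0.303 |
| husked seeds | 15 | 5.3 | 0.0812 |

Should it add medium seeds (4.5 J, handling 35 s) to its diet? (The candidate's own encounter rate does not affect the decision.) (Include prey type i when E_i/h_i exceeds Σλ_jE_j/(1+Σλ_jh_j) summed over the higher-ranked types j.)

No

Intake rate on the current diet: R = (0.303×9.7 + 0.0812×15) / (1 + 0.303×30 + 0.0812×5.3) = 4.157/10.52 = 0.3951 J/s.
Profitability of medium seeds: 4.5/35 = 0.1286 J/s.
Since 0.1286 < R, time spent handling medium seeds is better spent searching.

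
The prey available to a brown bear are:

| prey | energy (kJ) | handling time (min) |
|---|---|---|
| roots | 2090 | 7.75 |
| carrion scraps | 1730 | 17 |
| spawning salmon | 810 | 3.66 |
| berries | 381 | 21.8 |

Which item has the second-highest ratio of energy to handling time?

spawning salmon

In descending order of E/h:
roots: 2090/7.75 = 270 kJ/min
spawning salmon: 810/3.66 = 221 kJ/min
carrion scraps: 1730/17 = 102 kJ/min
berries: 381/21.8 = 17.5 kJ/min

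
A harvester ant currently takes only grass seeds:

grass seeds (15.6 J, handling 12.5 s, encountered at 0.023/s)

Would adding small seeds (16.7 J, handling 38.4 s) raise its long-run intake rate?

Yes

Current rate: (0.023×15.6)/(1 + 0.023×12.5) = 0.2787 J/s.
small seeds: E/h = 16.7/38.4 = 0.4349 J/s.
0.4349 > 0.2787, so adding small seeds raises the average — include it.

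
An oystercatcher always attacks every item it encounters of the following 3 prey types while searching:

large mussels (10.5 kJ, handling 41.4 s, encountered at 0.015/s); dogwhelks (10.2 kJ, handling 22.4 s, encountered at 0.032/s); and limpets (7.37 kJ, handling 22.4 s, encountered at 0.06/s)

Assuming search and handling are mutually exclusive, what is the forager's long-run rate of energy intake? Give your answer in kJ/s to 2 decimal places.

R = (0.015×10.5 + 0.032×10.2 + 0.06×7.37) / (1 + 0.015×41.4 + 0.032×22.4 + 0.06×22.4) = 0.9261/3.682 = 0.2515 kJ/s.

0.25 kJ/s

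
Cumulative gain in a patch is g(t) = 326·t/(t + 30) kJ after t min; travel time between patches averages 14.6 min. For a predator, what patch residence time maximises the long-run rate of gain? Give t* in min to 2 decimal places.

20.93 min

Optimal t* satisfies g'(t*) = g(t*)/(T + t*).
g'(t) = 326·30/(t + 30)². Setting 326·30/(t+30)² = 326t/[(t+30)(14.6+t)] gives 30(14.6+t) = t(t+30), so t² = 30×14.6 = 438.
t* = √438 = 20.93 min.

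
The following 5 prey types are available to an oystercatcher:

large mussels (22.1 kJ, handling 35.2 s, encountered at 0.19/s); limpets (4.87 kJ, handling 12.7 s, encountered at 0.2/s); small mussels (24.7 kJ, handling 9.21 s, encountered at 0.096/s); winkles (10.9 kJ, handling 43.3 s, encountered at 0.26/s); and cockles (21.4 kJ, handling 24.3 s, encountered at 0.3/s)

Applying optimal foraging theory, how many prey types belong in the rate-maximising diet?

E/h in descending order: small mussels 2.68, cockles 0.881, large mussels 0.628, limpets 0.383, winkles 0.252 kJ/s. The optimal diet is the largest prefix of this list for which every included type satisfies E_i/h_i > R on the types above it.
Rate on top 1: 1.258. cockles: 0.881 < 1.258 → exclude; stop.
Optimal diet: small mussels — 1 of 5 types.

1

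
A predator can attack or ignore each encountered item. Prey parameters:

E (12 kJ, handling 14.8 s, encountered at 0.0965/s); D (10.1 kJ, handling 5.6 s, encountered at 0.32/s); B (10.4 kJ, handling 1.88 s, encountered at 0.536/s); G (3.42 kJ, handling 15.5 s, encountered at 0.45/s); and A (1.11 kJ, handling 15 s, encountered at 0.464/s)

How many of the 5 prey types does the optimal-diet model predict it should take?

E/h in descending order: B 5.53, D 1.8, E 0.811, G 0.221, A 0.074 kJ/s. The optimal diet is the largest prefix of this list for which every included type satisfies E_i/h_i > R on the types above it.
Rate on top 1: 2.777. D: 1.8 < 2.777 → exclude; stop.
Optimal diet: B — 1 of 5 types.

1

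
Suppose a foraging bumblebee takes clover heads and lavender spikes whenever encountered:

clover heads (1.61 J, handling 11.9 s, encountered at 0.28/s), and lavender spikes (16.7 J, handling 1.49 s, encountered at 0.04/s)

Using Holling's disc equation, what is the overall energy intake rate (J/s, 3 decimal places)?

Energy encountered per unit search time: 0.28×1.61 + 0.04×16.7 = 1.119 J/s.
Handling time per unit search time: 0.28×11.9 + 0.04×1.49 = 3.392.
Rate = 1.119/(1 + 3.392) = 0.2548 J/s.

0.255 J/s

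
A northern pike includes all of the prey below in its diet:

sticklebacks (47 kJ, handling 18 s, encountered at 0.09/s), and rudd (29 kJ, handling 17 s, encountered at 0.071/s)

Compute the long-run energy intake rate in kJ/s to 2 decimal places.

R = (0.09×47 + 0.071×29) / (1 + 0.09×18 + 0.071×17) = 6.289/3.827 = 1.643 kJ/s.

1.64 kJ/s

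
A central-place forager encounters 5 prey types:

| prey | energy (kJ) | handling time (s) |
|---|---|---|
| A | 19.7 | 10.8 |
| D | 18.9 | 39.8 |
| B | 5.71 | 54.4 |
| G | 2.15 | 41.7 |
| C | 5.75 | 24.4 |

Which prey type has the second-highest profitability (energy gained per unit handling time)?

D

Profitability E/h (kJ/s): A = 19.7/10.8 = 1.82, D = 18.9/39.8 = 0.475, B = 5.71/54.4 = 0.105, G = 2.15/41.7 = 0.0516, C = 5.75/24.4 = 0.236.
Ranked: A > D > C > B > G.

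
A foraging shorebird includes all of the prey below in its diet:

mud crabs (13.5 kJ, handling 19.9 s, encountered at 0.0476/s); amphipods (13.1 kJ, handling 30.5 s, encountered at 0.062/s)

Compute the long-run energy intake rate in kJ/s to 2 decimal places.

Energy encountered per unit search time: 0.0476×13.5 + 0.062×13.1 = 1.455 kJ/s.
Handling time per unit search time: 0.0476×19.9 + 0.062×30.5 = 2.838.
Rate = 1.455/(1 + 2.838) = 0.379 kJ/s.

0.38 kJ/s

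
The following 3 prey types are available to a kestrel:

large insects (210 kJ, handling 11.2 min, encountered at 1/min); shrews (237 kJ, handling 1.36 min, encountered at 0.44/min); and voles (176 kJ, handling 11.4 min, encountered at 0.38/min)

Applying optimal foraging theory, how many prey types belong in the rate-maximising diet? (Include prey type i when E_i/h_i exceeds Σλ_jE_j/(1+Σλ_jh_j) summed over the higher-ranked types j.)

1

Rank by E/h (kJ/min): shrews 174, large insects 18.8, voles 15.4. Include each in turn until the next type's E/h falls below the running intake rate.
Rate on top 1: 65.24. large insects: 18.8 < 65.24 → exclude; stop.
Optimal diet: shrews — 1 of 3 types.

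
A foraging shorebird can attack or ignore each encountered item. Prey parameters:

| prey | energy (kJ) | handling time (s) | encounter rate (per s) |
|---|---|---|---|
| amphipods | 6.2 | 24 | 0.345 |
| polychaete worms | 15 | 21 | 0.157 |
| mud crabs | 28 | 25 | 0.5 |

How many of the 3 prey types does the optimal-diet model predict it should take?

1

Profitabilities (E/h, kJ/s): mud crabs 1.12, polychaete worms 0.714, amphipods 0.258. Add prey in this order while the next type's profitability exceeds the intake rate on those already taken.
Rate on top 1: 1.037. polychaete worms: 0.714 < 1.037 → exclude; stop.
Optimal diet: mud crabs — 1 of 3 types.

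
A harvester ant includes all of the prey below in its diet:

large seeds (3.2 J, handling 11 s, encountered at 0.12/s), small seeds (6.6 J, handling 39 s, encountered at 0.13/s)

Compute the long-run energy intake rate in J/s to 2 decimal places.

Energy encountered per unit search time: 0.12×3.2 + 0.13×6.6 = 1.242 J/s.
Handling time per unit search time: 0.12×11 + 0.13×39 = 6.39.
Rate = 1.242/(1 + 6.39) = 0.1681 J/s.

0.17 J/s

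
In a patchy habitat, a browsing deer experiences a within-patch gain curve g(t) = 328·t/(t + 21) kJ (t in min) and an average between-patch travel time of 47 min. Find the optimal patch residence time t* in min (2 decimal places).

Maximise g(t)/(T+t): set derivative to zero → g'(t)(T+t) = g(t).
g'(t) = 328·21/(t + 21)². Setting 328·21/(t+21)² = 328t/[(t+21)(47+t)] gives 21(47+t) = t(t+21), so t² = 21×47 = 987.
t* = √987 = 31.42 min.

31.42 min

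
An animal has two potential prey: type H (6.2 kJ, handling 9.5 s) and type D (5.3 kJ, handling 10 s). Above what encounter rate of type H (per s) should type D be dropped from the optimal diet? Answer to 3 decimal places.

0.455 per s

At the threshold, the rate on type H alone equals the profitability of type D: λ·6.2/(1 + λ·9.5) = 5.3/10 = 0.53.
Rearranging, λ(6.2 − 0.53×9.5) = 0.53, so λ = 0.53/1.165 = 0.4549 per s.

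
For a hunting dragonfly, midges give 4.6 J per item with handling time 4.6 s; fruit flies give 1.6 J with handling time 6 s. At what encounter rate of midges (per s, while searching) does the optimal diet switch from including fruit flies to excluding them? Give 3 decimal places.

At the threshold, the rate on midges alone equals the profitability of fruit flies: λ·4.6/(1 + λ·4.6) = 1.6/6 = 0.2667.
Rearranging, λ(4.6 − 0.2667×4.6) = 0.2667, so λ = 0.2667/3.373 = 0.07905 per s.

0.079 per s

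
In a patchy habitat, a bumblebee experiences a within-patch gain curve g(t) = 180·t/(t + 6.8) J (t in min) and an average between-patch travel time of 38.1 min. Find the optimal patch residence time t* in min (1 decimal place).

Maximise g(t)/(T+t): set derivative to zero → g'(t)(T+t) = g(t).
g'(t) = 180·6.8/(t + 6.8)². Setting 180·6.8/(t+6.8)² = 180t/[(t+6.8)(38.1+t)] gives 6.8(38.1+t) = t(t+6.8), so t² = 6.8×38.1 = 259.1.
t* = √259.1 = 16.1 min.

16.1 min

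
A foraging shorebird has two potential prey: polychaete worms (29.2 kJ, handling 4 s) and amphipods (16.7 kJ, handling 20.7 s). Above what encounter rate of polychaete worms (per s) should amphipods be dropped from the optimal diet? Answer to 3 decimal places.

0.031 per s

The zero-one rule: include amphipods iff E₂/h₂ > λE₁/(1+λh₁). Equality gives the switch point.
λE₁h₂ = E₂ + λE₂h₁ ⇒ λ = E₂/(E₁h₂ − E₂h₁) = 16.7/(604.4 − 66.8) = 0.03106 per s.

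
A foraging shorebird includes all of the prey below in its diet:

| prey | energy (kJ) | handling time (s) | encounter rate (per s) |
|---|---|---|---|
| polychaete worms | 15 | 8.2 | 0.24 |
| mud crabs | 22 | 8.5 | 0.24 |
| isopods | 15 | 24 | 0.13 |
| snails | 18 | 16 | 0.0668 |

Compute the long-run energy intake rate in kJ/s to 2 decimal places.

1.31 kJ/s

R = Σλ_iE_i / (1 + Σλ_ih_i)
Numerator: 0.24×15 + 0.24×22 + 0.13×15 + 0.0668×18 = 12.03
Denominator: 1 + 0.24×8.2 + 0.24×8.5 + 0.13×24 + 0.0668×16 = 9.197
R = 12.03/9.197 = 1.308 kJ/s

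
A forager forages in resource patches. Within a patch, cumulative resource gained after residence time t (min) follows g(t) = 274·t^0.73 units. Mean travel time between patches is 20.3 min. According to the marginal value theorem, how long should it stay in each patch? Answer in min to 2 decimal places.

54.89 min

By the marginal value theorem, leave when the instantaneous gain rate g'(t) equals the habitat-wide average g(t)/(T + t).
g'(t) = 0.73·274·t^-0.27. Setting 0.73·274·t^-0.27 = 274·t^0.73/(20.3+t) gives 0.73(20.3+t) = t, so 0.27·t = 0.73×20.3.
t* = 0.73×20.3/0.27 = 54.89 min.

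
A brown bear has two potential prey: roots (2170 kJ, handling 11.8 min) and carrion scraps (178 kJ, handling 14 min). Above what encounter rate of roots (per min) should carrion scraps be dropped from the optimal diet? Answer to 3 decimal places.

At the threshold, the rate on roots alone equals the profitability of carrion scraps: λ·2170/(1 + λ·11.8) = 178/14 = 12.71.
Rearranging, λ(2170 − 12.71×11.8) = 12.71, so λ = 12.71/2020 = 0.006294 per min.

0.006 per min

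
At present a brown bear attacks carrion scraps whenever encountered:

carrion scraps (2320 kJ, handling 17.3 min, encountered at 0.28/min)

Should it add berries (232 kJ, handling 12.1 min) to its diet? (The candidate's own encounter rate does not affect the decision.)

No

Intake rate on the current diet: R = (0.28×2320) / (1 + 0.28×17.3) = 649.6/5.844 = 111.2 kJ/min.
Profitability of berries: 232/12.1 = 19.17 kJ/min.
19.17 < 111.2, so adding berries would lower the average — exclude it.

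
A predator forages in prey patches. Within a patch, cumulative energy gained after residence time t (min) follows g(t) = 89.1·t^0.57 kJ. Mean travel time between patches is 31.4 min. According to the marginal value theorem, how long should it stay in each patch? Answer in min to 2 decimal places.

Optimal t* satisfies g'(t*) = g(t*)/(T + t*).
g'(t) = 0.57·89.1·t^-0.43. Setting 0.57·89.1·t^-0.43 = 89.1·t^0.57/(31.4+t) gives 0.57(31.4+t) = t, so 0.43·t = 0.57×31.4.
t* = 0.57×31.4/0.43 = 41.62 min.

41.62 min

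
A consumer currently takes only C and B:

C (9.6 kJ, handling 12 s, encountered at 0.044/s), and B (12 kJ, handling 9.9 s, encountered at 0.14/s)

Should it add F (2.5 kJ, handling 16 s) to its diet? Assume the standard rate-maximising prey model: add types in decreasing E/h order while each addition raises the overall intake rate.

No

Intake rate on the current diet: R = (0.044×9.6 + 0.14×12) / (1 + 0.044×12 + 0.14×9.9) = 2.102/2.914 = 0.7215 kJ/s.
Profitability of F: 2.5/16 = 0.1562 kJ/s.
Since 0.1562 < R, time spent handling F is better spent searching.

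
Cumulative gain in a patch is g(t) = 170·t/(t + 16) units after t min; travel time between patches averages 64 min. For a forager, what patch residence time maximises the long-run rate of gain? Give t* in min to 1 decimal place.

Optimal t* satisfies g'(t*) = g(t*)/(T + t*).
g'(t) = 170·16/(t + 16)². Setting 170·16/(t+16)² = 170t/[(t+16)(64+t)] gives 16(64+t) = t(t+16), so t² = 16×64 = 1024.
t* = √1024 = 32 min.

32.0 min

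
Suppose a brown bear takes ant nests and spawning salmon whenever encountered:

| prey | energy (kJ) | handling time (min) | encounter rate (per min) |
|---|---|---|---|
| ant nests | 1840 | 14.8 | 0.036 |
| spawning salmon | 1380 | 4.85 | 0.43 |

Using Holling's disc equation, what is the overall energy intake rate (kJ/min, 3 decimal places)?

R = (0.036×1840 + 0.43×1380) / (1 + 0.036×14.8 + 0.43×4.85) = 659.6/3.618 = 182.3 kJ/min.

182.307 kJ/min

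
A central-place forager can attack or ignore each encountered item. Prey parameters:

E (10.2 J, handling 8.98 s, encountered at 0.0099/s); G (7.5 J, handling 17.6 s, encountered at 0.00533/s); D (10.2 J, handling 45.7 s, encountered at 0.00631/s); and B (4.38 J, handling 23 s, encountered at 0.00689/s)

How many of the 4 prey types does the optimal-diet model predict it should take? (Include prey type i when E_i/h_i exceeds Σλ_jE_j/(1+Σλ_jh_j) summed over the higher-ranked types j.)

Rank by E/h (J/s): E 1.14, G 0.426, D 0.223, B 0.19. Include each in turn until the next type's E/h falls below the running intake rate.
Rate on top 1: 0.09274. G: 0.426 > 0.09274 → include.
Rate on top 2: 0.1192. D: 0.223 > 0.1192 → include.
Rate on top 3: 0.1396. B: 0.19 > 0.1396 → include.
Optimal diet: E, G, D, B — 4 of 4 types.

4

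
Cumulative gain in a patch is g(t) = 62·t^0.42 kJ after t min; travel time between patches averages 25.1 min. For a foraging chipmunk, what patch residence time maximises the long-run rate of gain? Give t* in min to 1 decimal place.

Optimal t* satisfies g'(t*) = g(t*)/(T + t*).
g'(t) = 0.42·62·t^-0.58. Setting 0.42·62·t^-0.58 = 62·t^0.42/(25.1+t) gives 0.42(25.1+t) = t, so 0.58·t = 0.42×25.1.
t* = 0.42×25.1/0.58 = 18.18 min.

18.2 min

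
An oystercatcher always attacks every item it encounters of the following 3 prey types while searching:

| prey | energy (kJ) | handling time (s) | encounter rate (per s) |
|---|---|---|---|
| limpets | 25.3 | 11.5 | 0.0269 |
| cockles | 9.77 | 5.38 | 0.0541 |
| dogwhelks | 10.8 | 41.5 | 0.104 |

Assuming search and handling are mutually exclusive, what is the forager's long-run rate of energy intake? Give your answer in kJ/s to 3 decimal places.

Energy encountered per unit search time: 0.0269×25.3 + 0.0541×9.77 + 0.104×10.8 = 2.332 kJ/s.
Handling time per unit search time: 0.0269×11.5 + 0.0541×5.38 + 0.104×41.5 = 4.916.
Rate = 2.332/(1 + 4.916) = 0.3942 kJ/s.

0.394 kJ/s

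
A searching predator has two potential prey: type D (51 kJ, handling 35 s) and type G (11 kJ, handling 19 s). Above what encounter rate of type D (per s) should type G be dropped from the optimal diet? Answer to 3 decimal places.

Drop type G once their profitability E₂/h₂ falls below the rate achievable on type D alone: E₂/h₂ = λE₁/(1 + λh₁).
Solve for λ: λE₁h₂ = E₂(1 + λh₁) → λ(E₁h₂ − E₂h₁) = E₂ → λ = E₂/(E₁h₂ − E₂h₁).
λ = 11/(51×19 − 11×35) = 11/584 = 0.01884 per s.

0.019 per s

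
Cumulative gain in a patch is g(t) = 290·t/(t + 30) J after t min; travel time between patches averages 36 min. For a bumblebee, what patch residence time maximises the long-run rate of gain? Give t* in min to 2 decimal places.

32.86 min

Maximise g(t)/(T+t): set derivative to zero → g'(t)(T+t) = g(t).
g'(t) = 290·30/(t + 30)². Setting 290·30/(t+30)² = 290t/[(t+30)(36+t)] gives 30(36+t) = t(t+30), so t² = 30×36 = 1080.
t* = √1080 = 32.86 min.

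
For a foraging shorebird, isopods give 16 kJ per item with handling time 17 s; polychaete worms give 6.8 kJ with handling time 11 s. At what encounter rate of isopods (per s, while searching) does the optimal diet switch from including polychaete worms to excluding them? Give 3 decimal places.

At the threshold, the rate on isopods alone equals the profitability of polychaete worms: λ·16/(1 + λ·17) = 6.8/11 = 0.6182.
Rearranging, λ(16 − 0.6182×17) = 0.6182, so λ = 0.6182/5.491 = 0.1126 per s.

0.113 per s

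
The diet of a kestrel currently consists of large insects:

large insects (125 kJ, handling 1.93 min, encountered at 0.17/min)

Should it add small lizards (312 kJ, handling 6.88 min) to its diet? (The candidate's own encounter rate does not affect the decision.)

On large insects alone, R = ΣλE/(1+Σλh) = 21.25/1.328 = 16 kJ/min.
small lizards: E/h = 312/6.88 = 45.35 kJ/min.
Since 45.35 > R, including small lizards increases the long-run rate.

Yes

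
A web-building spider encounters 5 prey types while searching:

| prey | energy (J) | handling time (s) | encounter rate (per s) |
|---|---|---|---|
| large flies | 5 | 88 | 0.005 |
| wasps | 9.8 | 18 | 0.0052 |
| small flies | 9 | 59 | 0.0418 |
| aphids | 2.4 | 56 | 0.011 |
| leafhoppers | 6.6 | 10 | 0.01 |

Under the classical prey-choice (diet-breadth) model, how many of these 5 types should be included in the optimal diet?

Rank by E/h (J/s): leafhoppers 0.66, wasps 0.544, small flies 0.153, large flies 0.0568, aphids 0.0429. Include each in turn until the next type's E/h falls below the running intake rate.
Rate on top 1: 0.06. wasps: 0.544 > 0.06 → include.
Rate on top 2: 0.09799. small flies: 0.153 > 0.09799 → include.
Rate on top 3: 0.1348. large flies: 0.0568 < 0.1348 → exclude; stop.
Optimal diet: leafhoppers, wasps, small flies — 3 of 5 types.

3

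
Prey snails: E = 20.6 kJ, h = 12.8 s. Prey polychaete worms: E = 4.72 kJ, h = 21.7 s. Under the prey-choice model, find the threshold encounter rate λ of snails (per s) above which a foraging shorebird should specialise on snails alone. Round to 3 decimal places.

0.012 per s

The zero-one rule: include polychaete worms iff E₂/h₂ > λE₁/(1+λh₁). Equality gives the switch point.
λE₁h₂ = E₂ + λE₂h₁ ⇒ λ = E₂/(E₁h₂ − E₂h₁) = 4.72/(447 − 60.42) = 0.01221 per s.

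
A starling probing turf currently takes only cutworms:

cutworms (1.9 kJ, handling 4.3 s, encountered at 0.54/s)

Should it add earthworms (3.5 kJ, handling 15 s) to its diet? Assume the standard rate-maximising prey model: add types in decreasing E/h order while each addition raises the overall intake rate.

Current rate: (0.54×1.9)/(1 + 0.54×4.3) = 0.3089 kJ/s.
Profitability of earthworms: 3.5/15 = 0.2333 kJ/s.
0.2333 < 0.3089, so adding earthworms would lower the average — exclude it.

No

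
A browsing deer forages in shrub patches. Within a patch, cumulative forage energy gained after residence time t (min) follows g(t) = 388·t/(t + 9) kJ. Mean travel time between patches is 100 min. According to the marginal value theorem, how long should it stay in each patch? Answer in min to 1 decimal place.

30.0 min

Maximise g(t)/(T+t): set derivative to zero → g'(t)(T+t) = g(t).
g'(t) = 388·9/(t + 9)². Setting 388·9/(t+9)² = 388t/[(t+9)(100+t)] gives 9(100+t) = t(t+9), so t² = 9×100 = 900.
t* = √900 = 30 min.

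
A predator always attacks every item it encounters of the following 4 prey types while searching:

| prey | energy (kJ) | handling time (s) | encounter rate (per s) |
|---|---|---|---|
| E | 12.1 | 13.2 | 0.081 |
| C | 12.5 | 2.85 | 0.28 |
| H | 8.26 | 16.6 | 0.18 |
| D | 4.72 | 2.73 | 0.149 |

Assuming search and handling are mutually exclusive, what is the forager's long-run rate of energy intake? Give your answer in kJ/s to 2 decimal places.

1.07 kJ/s

Energy encountered per unit search time: 0.081×12.1 + 0.28×12.5 + 0.18×8.26 + 0.149×4.72 = 6.67 kJ/s.
Handling time per unit search time: 0.081×13.2 + 0.28×2.85 + 0.18×16.6 + 0.149×2.73 = 5.262.
Rate = 6.67/(1 + 5.262) = 1.065 kJ/s.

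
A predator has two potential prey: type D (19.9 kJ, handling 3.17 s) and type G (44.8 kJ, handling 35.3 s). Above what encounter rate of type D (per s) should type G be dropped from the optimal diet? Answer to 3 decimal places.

The zero-one rule: include type G iff E₂/h₂ > λE₁/(1+λh₁). Equality gives the switch point.
λE₁h₂ = E₂ + λE₂h₁ ⇒ λ = E₂/(E₁h₂ − E₂h₁) = 44.8/(702.5 − 142) = 0.07994 per s.

0.080 per s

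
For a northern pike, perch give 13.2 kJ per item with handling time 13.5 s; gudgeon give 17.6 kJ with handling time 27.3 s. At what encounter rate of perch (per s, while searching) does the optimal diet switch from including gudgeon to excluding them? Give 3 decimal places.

0.143 per s

The zero-one rule: include gudgeon iff E₂/h₂ > λE₁/(1+λh₁). Equality gives the switch point.
λE₁h₂ = E₂ + λE₂h₁ ⇒ λ = E₂/(E₁h₂ − E₂h₁) = 17.6/(360.4 − 237.6) = 0.1434 per s.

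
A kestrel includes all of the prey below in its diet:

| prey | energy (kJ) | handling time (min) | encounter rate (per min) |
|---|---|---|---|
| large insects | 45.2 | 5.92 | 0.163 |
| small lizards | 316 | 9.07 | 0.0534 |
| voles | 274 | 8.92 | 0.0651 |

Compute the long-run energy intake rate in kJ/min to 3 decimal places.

13.888 kJ/min

R = Σλ_iE_i / (1 + Σλ_ih_i)
Numerator: 0.163×45.2 + 0.0534×316 + 0.0651×274 = 42.08
Denominator: 1 + 0.163×5.92 + 0.0534×9.07 + 0.0651×8.92 = 3.03
R = 42.08/3.03 = 13.89 kJ/min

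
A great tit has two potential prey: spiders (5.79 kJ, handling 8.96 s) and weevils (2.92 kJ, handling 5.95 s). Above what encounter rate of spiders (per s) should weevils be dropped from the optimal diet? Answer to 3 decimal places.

0.352 per s

At the threshold, the rate on spiders alone equals the profitability of weevils: λ·5.79/(1 + λ·8.96) = 2.92/5.95 = 0.4908.
Rearranging, λ(5.79 − 0.4908×8.96) = 0.4908, so λ = 0.4908/1.393 = 0.3523 per s.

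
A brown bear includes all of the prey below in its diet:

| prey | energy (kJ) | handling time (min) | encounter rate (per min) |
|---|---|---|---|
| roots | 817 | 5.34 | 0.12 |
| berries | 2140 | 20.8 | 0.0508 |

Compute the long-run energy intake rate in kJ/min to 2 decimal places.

76.65 kJ/min

R = (0.12×817 + 0.0508×2140) / (1 + 0.12×5.34 + 0.0508×20.8) = 206.8/2.697 = 76.65 kJ/min.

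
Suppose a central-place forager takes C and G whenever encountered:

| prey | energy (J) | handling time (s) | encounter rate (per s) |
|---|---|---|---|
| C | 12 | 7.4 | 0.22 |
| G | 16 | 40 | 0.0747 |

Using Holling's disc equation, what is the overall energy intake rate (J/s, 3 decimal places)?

R = Σλ_iE_i / (1 + Σλ_ih_i)
Numerator: 0.22×12 + 0.0747×16 = 3.835
Denominator: 1 + 0.22×7.4 + 0.0747×40 = 5.616
R = 3.835/5.616 = 0.6829 J/s

0.683 J/s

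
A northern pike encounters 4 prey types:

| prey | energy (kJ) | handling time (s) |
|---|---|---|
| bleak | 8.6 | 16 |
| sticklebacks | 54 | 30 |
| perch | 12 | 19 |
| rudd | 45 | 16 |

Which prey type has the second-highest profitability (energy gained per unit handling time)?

sticklebacks

In descending order of E/h:
rudd: 45/16 = 2.81 kJ/s
sticklebacks: 54/30 = 1.8 kJ/s
perch: 12/19 = 0.632 kJ/s
bleak: 8.6/16 = 0.537 kJ/s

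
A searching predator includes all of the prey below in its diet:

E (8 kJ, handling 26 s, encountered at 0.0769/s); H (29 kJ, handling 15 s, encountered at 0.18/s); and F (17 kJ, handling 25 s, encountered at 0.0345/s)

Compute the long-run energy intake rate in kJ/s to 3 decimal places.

0.979 kJ/s

R = Σλ_iE_i / (1 + Σλ_ih_i)
Numerator: 0.0769×8 + 0.18×29 + 0.0345×17 = 6.422
Denominator: 1 + 0.0769×26 + 0.18×15 + 0.0345×25 = 6.562
R = 6.422/6.562 = 0.9786 kJ/s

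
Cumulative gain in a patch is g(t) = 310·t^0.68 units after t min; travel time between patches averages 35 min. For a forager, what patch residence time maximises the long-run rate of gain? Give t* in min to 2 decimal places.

By the marginal value theorem, leave when the instantaneous gain rate g'(t) equals the habitat-wide average g(t)/(T + t).
g'(t) = 0.68·310·t^-0.32. Setting 0.68·310·t^-0.32 = 310·t^0.68/(35+t) gives 0.68(35+t) = t, so 0.32·t = 0.68×35.
t* = 0.68×35/0.32 = 74.38 min.

74.38 min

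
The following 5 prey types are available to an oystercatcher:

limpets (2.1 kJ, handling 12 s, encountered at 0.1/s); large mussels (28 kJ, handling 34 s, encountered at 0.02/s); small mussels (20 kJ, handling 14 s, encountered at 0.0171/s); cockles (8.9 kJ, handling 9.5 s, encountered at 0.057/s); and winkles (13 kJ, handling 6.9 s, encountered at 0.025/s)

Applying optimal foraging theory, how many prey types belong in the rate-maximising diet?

Profitabilities (E/h, kJ/s): winkles 1.88, small mussels 1.43, cockles 0.937, large mussels 0.824, limpets 0.175. Add prey in this order while the next type's profitability exceeds the intake rate on those already taken.
Rate on top 1: 0.2772. small mussels: 1.43 > 0.2772 → include.
Rate on top 2: 0.4724. cockles: 0.937 > 0.4724 → include.
Rate on top 3: 0.6012. large mussels: 0.824 > 0.6012 → include.
Rate on top 4: 0.6586. limpets: 0.175 < 0.6586 → exclude; stop.
Optimal diet: winkles, small mussels, cockles, large mussels — 4 of 5 types.

4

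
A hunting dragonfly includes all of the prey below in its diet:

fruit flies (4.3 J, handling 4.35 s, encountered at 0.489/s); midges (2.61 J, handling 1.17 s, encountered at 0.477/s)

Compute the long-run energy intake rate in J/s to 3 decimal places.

0.908 J/s

Energy encountered per unit search time: 0.489×4.3 + 0.477×2.61 = 3.348 J/s.
Handling time per unit search time: 0.489×4.35 + 0.477×1.17 = 2.685.
Rate = 3.348/(1 + 2.685) = 0.9084 J/s.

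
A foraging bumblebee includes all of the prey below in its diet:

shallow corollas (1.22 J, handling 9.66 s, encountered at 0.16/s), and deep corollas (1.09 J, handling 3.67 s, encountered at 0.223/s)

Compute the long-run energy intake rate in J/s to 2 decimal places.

R = Σλ_iE_i / (1 + Σλ_ih_i)
Numerator: 0.16×1.22 + 0.223×1.09 = 0.4383
Denominator: 1 + 0.16×9.66 + 0.223×3.67 = 3.364
R = 0.4383/3.364 = 0.1303 J/s

0.13 J/s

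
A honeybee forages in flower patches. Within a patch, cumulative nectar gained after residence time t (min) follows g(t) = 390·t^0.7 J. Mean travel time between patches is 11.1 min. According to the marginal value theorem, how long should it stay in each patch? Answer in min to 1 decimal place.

Maximise g(t)/(T+t): set derivative to zero → g'(t)(T+t) = g(t).
g'(t) = 0.7·390·t^-0.3. Setting 0.7·390·t^-0.3 = 390·t^0.7/(11.1+t) gives 0.7(11.1+t) = t, so 0.30·t = 0.7×11.1.
t* = 0.7×11.1/0.30 = 25.9 min.

25.9 min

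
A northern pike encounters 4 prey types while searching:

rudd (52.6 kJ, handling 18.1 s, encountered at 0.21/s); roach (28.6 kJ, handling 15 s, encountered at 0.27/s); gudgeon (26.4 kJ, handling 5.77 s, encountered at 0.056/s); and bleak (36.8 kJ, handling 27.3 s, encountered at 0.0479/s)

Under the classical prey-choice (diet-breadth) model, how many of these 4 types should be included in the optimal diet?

E/h in descending order: gudgeon 4.58, rudd 2.91, roach 1.91, bleak 1.35 kJ/s. The optimal diet is the largest prefix of this list for which every included type satisfies E_i/h_i > R on the types above it.
Rate on top 1: 1.117. rudd: 2.91 > 1.117 → include.
Rate on top 2: 2.444. roach: 1.91 < 2.444 → exclude; stop.
Optimal diet: gudgeon, rudd — 2 of 4 types.

2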